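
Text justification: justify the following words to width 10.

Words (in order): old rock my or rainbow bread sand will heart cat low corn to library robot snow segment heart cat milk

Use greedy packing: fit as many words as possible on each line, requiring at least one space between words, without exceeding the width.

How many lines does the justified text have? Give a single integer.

Line 1: ['old', 'rock'] (min_width=8, slack=2)
Line 2: ['my', 'or'] (min_width=5, slack=5)
Line 3: ['rainbow'] (min_width=7, slack=3)
Line 4: ['bread', 'sand'] (min_width=10, slack=0)
Line 5: ['will', 'heart'] (min_width=10, slack=0)
Line 6: ['cat', 'low'] (min_width=7, slack=3)
Line 7: ['corn', 'to'] (min_width=7, slack=3)
Line 8: ['library'] (min_width=7, slack=3)
Line 9: ['robot', 'snow'] (min_width=10, slack=0)
Line 10: ['segment'] (min_width=7, slack=3)
Line 11: ['heart', 'cat'] (min_width=9, slack=1)
Line 12: ['milk'] (min_width=4, slack=6)
Total lines: 12

Answer: 12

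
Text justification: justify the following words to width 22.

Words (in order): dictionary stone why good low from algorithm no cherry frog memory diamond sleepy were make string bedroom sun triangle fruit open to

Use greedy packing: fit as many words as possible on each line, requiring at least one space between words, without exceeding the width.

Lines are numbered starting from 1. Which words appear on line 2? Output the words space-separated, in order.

Answer: good low from

Derivation:
Line 1: ['dictionary', 'stone', 'why'] (min_width=20, slack=2)
Line 2: ['good', 'low', 'from'] (min_width=13, slack=9)
Line 3: ['algorithm', 'no', 'cherry'] (min_width=19, slack=3)
Line 4: ['frog', 'memory', 'diamond'] (min_width=19, slack=3)
Line 5: ['sleepy', 'were', 'make'] (min_width=16, slack=6)
Line 6: ['string', 'bedroom', 'sun'] (min_width=18, slack=4)
Line 7: ['triangle', 'fruit', 'open', 'to'] (min_width=22, slack=0)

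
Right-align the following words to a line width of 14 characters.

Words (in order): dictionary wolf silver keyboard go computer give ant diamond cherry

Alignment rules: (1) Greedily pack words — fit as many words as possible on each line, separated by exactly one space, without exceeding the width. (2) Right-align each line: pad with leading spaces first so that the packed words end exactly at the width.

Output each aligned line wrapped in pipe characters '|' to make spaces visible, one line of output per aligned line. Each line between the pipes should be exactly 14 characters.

Answer: |    dictionary|
|   wolf silver|
|   keyboard go|
| computer give|
|   ant diamond|
|        cherry|

Derivation:
Line 1: ['dictionary'] (min_width=10, slack=4)
Line 2: ['wolf', 'silver'] (min_width=11, slack=3)
Line 3: ['keyboard', 'go'] (min_width=11, slack=3)
Line 4: ['computer', 'give'] (min_width=13, slack=1)
Line 5: ['ant', 'diamond'] (min_width=11, slack=3)
Line 6: ['cherry'] (min_width=6, slack=8)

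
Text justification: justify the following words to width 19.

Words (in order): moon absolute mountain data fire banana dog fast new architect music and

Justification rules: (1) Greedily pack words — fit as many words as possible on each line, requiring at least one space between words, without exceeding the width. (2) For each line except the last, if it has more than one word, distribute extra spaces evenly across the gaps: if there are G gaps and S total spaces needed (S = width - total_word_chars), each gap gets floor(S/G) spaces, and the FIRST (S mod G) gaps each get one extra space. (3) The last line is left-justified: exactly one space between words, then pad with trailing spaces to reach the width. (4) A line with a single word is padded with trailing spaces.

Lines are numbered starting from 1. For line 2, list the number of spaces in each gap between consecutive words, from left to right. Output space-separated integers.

Answer: 2 1

Derivation:
Line 1: ['moon', 'absolute'] (min_width=13, slack=6)
Line 2: ['mountain', 'data', 'fire'] (min_width=18, slack=1)
Line 3: ['banana', 'dog', 'fast', 'new'] (min_width=19, slack=0)
Line 4: ['architect', 'music', 'and'] (min_width=19, slack=0)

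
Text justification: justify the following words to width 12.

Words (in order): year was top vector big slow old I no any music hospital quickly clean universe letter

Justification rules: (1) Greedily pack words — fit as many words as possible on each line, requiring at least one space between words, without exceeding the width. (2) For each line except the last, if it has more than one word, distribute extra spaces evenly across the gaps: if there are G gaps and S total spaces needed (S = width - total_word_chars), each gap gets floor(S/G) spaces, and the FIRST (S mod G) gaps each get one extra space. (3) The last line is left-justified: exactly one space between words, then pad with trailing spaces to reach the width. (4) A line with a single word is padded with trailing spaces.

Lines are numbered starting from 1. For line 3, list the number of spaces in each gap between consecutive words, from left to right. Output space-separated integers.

Line 1: ['year', 'was', 'top'] (min_width=12, slack=0)
Line 2: ['vector', 'big'] (min_width=10, slack=2)
Line 3: ['slow', 'old', 'I'] (min_width=10, slack=2)
Line 4: ['no', 'any', 'music'] (min_width=12, slack=0)
Line 5: ['hospital'] (min_width=8, slack=4)
Line 6: ['quickly'] (min_width=7, slack=5)
Line 7: ['clean'] (min_width=5, slack=7)
Line 8: ['universe'] (min_width=8, slack=4)
Line 9: ['letter'] (min_width=6, slack=6)

Answer: 2 2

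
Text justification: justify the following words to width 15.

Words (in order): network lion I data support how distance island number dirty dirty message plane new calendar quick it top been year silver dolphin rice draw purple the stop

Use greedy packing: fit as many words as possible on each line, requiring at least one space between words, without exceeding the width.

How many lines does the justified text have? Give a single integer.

Answer: 12

Derivation:
Line 1: ['network', 'lion', 'I'] (min_width=14, slack=1)
Line 2: ['data', 'support'] (min_width=12, slack=3)
Line 3: ['how', 'distance'] (min_width=12, slack=3)
Line 4: ['island', 'number'] (min_width=13, slack=2)
Line 5: ['dirty', 'dirty'] (min_width=11, slack=4)
Line 6: ['message', 'plane'] (min_width=13, slack=2)
Line 7: ['new', 'calendar'] (min_width=12, slack=3)
Line 8: ['quick', 'it', 'top'] (min_width=12, slack=3)
Line 9: ['been', 'year'] (min_width=9, slack=6)
Line 10: ['silver', 'dolphin'] (min_width=14, slack=1)
Line 11: ['rice', 'draw'] (min_width=9, slack=6)
Line 12: ['purple', 'the', 'stop'] (min_width=15, slack=0)
Total lines: 12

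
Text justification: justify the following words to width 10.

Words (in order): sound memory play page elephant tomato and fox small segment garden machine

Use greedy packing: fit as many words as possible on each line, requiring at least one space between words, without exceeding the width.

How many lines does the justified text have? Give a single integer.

Answer: 9

Derivation:
Line 1: ['sound'] (min_width=5, slack=5)
Line 2: ['memory'] (min_width=6, slack=4)
Line 3: ['play', 'page'] (min_width=9, slack=1)
Line 4: ['elephant'] (min_width=8, slack=2)
Line 5: ['tomato', 'and'] (min_width=10, slack=0)
Line 6: ['fox', 'small'] (min_width=9, slack=1)
Line 7: ['segment'] (min_width=7, slack=3)
Line 8: ['garden'] (min_width=6, slack=4)
Line 9: ['machine'] (min_width=7, slack=3)
Total lines: 9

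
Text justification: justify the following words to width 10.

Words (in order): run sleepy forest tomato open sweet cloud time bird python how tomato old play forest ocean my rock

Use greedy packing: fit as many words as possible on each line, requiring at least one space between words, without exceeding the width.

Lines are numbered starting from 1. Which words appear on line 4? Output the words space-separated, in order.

Answer: open sweet

Derivation:
Line 1: ['run', 'sleepy'] (min_width=10, slack=0)
Line 2: ['forest'] (min_width=6, slack=4)
Line 3: ['tomato'] (min_width=6, slack=4)
Line 4: ['open', 'sweet'] (min_width=10, slack=0)
Line 5: ['cloud', 'time'] (min_width=10, slack=0)
Line 6: ['bird'] (min_width=4, slack=6)
Line 7: ['python', 'how'] (min_width=10, slack=0)
Line 8: ['tomato', 'old'] (min_width=10, slack=0)
Line 9: ['play'] (min_width=4, slack=6)
Line 10: ['forest'] (min_width=6, slack=4)
Line 11: ['ocean', 'my'] (min_width=8, slack=2)
Line 12: ['rock'] (min_width=4, slack=6)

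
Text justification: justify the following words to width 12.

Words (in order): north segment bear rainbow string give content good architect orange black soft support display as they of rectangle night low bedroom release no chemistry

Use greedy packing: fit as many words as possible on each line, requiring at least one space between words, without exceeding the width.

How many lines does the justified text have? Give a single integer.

Answer: 15

Derivation:
Line 1: ['north'] (min_width=5, slack=7)
Line 2: ['segment', 'bear'] (min_width=12, slack=0)
Line 3: ['rainbow'] (min_width=7, slack=5)
Line 4: ['string', 'give'] (min_width=11, slack=1)
Line 5: ['content', 'good'] (min_width=12, slack=0)
Line 6: ['architect'] (min_width=9, slack=3)
Line 7: ['orange', 'black'] (min_width=12, slack=0)
Line 8: ['soft', 'support'] (min_width=12, slack=0)
Line 9: ['display', 'as'] (min_width=10, slack=2)
Line 10: ['they', 'of'] (min_width=7, slack=5)
Line 11: ['rectangle'] (min_width=9, slack=3)
Line 12: ['night', 'low'] (min_width=9, slack=3)
Line 13: ['bedroom'] (min_width=7, slack=5)
Line 14: ['release', 'no'] (min_width=10, slack=2)
Line 15: ['chemistry'] (min_width=9, slack=3)
Total lines: 15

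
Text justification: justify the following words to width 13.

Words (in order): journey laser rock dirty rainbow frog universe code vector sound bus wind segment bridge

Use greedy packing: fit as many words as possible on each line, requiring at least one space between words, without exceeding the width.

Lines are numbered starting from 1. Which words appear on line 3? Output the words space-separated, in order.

Line 1: ['journey', 'laser'] (min_width=13, slack=0)
Line 2: ['rock', 'dirty'] (min_width=10, slack=3)
Line 3: ['rainbow', 'frog'] (min_width=12, slack=1)
Line 4: ['universe', 'code'] (min_width=13, slack=0)
Line 5: ['vector', 'sound'] (min_width=12, slack=1)
Line 6: ['bus', 'wind'] (min_width=8, slack=5)
Line 7: ['segment'] (min_width=7, slack=6)
Line 8: ['bridge'] (min_width=6, slack=7)

Answer: rainbow frog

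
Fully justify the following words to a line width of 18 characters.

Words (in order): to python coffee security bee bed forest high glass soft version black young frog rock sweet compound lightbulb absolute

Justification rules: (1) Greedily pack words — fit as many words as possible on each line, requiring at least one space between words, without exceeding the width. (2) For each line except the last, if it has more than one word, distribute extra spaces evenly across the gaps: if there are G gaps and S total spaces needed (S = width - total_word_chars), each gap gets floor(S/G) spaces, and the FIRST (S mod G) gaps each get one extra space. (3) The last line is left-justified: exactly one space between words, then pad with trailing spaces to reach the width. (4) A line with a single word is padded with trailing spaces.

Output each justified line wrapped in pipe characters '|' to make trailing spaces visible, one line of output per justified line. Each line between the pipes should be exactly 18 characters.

Line 1: ['to', 'python', 'coffee'] (min_width=16, slack=2)
Line 2: ['security', 'bee', 'bed'] (min_width=16, slack=2)
Line 3: ['forest', 'high', 'glass'] (min_width=17, slack=1)
Line 4: ['soft', 'version', 'black'] (min_width=18, slack=0)
Line 5: ['young', 'frog', 'rock'] (min_width=15, slack=3)
Line 6: ['sweet', 'compound'] (min_width=14, slack=4)
Line 7: ['lightbulb', 'absolute'] (min_width=18, slack=0)

Answer: |to  python  coffee|
|security  bee  bed|
|forest  high glass|
|soft version black|
|young   frog  rock|
|sweet     compound|
|lightbulb absolute|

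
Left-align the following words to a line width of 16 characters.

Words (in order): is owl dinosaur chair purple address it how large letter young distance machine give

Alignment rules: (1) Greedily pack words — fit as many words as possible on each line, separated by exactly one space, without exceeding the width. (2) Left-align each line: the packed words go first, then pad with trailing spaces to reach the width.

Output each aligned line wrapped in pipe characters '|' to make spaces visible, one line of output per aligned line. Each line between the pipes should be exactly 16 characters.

Line 1: ['is', 'owl', 'dinosaur'] (min_width=15, slack=1)
Line 2: ['chair', 'purple'] (min_width=12, slack=4)
Line 3: ['address', 'it', 'how'] (min_width=14, slack=2)
Line 4: ['large', 'letter'] (min_width=12, slack=4)
Line 5: ['young', 'distance'] (min_width=14, slack=2)
Line 6: ['machine', 'give'] (min_width=12, slack=4)

Answer: |is owl dinosaur |
|chair purple    |
|address it how  |
|large letter    |
|young distance  |
|machine give    |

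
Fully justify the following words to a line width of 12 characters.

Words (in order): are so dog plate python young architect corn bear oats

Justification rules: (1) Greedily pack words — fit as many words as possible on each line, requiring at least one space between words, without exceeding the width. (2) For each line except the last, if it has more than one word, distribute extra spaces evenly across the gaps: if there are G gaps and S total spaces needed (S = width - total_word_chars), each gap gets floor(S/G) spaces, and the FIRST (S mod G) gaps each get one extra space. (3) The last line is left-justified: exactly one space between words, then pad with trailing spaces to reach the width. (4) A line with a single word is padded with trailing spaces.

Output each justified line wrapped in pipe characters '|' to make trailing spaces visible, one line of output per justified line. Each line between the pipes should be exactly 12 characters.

Line 1: ['are', 'so', 'dog'] (min_width=10, slack=2)
Line 2: ['plate', 'python'] (min_width=12, slack=0)
Line 3: ['young'] (min_width=5, slack=7)
Line 4: ['architect'] (min_width=9, slack=3)
Line 5: ['corn', 'bear'] (min_width=9, slack=3)
Line 6: ['oats'] (min_width=4, slack=8)

Answer: |are  so  dog|
|plate python|
|young       |
|architect   |
|corn    bear|
|oats        |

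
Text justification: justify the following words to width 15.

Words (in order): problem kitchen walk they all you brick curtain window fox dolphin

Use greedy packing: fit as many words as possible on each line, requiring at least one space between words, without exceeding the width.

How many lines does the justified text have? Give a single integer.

Answer: 5

Derivation:
Line 1: ['problem', 'kitchen'] (min_width=15, slack=0)
Line 2: ['walk', 'they', 'all'] (min_width=13, slack=2)
Line 3: ['you', 'brick'] (min_width=9, slack=6)
Line 4: ['curtain', 'window'] (min_width=14, slack=1)
Line 5: ['fox', 'dolphin'] (min_width=11, slack=4)
Total lines: 5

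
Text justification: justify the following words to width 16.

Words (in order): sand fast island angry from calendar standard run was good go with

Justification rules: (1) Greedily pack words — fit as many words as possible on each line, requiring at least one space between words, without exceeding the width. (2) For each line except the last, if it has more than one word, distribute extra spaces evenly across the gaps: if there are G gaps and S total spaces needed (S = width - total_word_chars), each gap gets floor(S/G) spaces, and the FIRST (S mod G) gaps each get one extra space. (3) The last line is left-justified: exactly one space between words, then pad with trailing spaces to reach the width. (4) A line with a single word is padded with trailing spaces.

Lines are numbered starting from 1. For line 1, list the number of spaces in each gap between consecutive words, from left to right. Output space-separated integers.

Line 1: ['sand', 'fast', 'island'] (min_width=16, slack=0)
Line 2: ['angry', 'from'] (min_width=10, slack=6)
Line 3: ['calendar'] (min_width=8, slack=8)
Line 4: ['standard', 'run', 'was'] (min_width=16, slack=0)
Line 5: ['good', 'go', 'with'] (min_width=12, slack=4)

Answer: 1 1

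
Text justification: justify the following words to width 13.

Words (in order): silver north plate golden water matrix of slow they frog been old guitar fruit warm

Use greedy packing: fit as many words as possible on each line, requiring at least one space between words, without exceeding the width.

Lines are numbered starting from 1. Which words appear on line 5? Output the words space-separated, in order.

Answer: frog been old

Derivation:
Line 1: ['silver', 'north'] (min_width=12, slack=1)
Line 2: ['plate', 'golden'] (min_width=12, slack=1)
Line 3: ['water', 'matrix'] (min_width=12, slack=1)
Line 4: ['of', 'slow', 'they'] (min_width=12, slack=1)
Line 5: ['frog', 'been', 'old'] (min_width=13, slack=0)
Line 6: ['guitar', 'fruit'] (min_width=12, slack=1)
Line 7: ['warm'] (min_width=4, slack=9)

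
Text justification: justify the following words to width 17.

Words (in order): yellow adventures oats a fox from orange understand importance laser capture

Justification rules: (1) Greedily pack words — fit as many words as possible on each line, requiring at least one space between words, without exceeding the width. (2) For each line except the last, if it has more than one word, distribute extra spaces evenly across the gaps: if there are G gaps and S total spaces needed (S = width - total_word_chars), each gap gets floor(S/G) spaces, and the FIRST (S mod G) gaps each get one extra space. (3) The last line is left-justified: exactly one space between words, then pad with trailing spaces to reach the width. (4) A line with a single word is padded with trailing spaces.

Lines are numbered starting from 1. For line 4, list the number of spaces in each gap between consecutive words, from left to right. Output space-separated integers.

Line 1: ['yellow', 'adventures'] (min_width=17, slack=0)
Line 2: ['oats', 'a', 'fox', 'from'] (min_width=15, slack=2)
Line 3: ['orange', 'understand'] (min_width=17, slack=0)
Line 4: ['importance', 'laser'] (min_width=16, slack=1)
Line 5: ['capture'] (min_width=7, slack=10)

Answer: 2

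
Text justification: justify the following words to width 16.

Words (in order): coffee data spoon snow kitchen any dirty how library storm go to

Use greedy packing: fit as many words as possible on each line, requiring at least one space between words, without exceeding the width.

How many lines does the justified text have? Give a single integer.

Line 1: ['coffee', 'data'] (min_width=11, slack=5)
Line 2: ['spoon', 'snow'] (min_width=10, slack=6)
Line 3: ['kitchen', 'any'] (min_width=11, slack=5)
Line 4: ['dirty', 'how'] (min_width=9, slack=7)
Line 5: ['library', 'storm', 'go'] (min_width=16, slack=0)
Line 6: ['to'] (min_width=2, slack=14)
Total lines: 6

Answer: 6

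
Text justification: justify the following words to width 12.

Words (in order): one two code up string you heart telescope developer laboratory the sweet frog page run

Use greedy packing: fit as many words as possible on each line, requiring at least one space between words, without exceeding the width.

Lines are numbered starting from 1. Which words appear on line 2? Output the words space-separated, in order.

Line 1: ['one', 'two', 'code'] (min_width=12, slack=0)
Line 2: ['up', 'string'] (min_width=9, slack=3)
Line 3: ['you', 'heart'] (min_width=9, slack=3)
Line 4: ['telescope'] (min_width=9, slack=3)
Line 5: ['developer'] (min_width=9, slack=3)
Line 6: ['laboratory'] (min_width=10, slack=2)
Line 7: ['the', 'sweet'] (min_width=9, slack=3)
Line 8: ['frog', 'page'] (min_width=9, slack=3)
Line 9: ['run'] (min_width=3, slack=9)

Answer: up string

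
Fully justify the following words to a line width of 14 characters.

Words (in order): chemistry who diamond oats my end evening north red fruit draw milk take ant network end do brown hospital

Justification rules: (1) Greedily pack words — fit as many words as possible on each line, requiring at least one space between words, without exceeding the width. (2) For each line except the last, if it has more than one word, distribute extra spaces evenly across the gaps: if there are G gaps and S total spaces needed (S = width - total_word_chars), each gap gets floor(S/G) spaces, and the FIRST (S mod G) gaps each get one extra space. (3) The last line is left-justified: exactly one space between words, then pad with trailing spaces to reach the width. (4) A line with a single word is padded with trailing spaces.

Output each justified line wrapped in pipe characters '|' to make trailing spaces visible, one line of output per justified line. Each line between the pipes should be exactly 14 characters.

Answer: |chemistry  who|
|diamond   oats|
|my end evening|
|north      red|
|fruit     draw|
|milk  take ant|
|network end do|
|brown hospital|

Derivation:
Line 1: ['chemistry', 'who'] (min_width=13, slack=1)
Line 2: ['diamond', 'oats'] (min_width=12, slack=2)
Line 3: ['my', 'end', 'evening'] (min_width=14, slack=0)
Line 4: ['north', 'red'] (min_width=9, slack=5)
Line 5: ['fruit', 'draw'] (min_width=10, slack=4)
Line 6: ['milk', 'take', 'ant'] (min_width=13, slack=1)
Line 7: ['network', 'end', 'do'] (min_width=14, slack=0)
Line 8: ['brown', 'hospital'] (min_width=14, slack=0)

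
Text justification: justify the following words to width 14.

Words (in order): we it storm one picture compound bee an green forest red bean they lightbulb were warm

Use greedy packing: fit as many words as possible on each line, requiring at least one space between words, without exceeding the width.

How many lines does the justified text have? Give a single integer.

Answer: 8

Derivation:
Line 1: ['we', 'it', 'storm'] (min_width=11, slack=3)
Line 2: ['one', 'picture'] (min_width=11, slack=3)
Line 3: ['compound', 'bee'] (min_width=12, slack=2)
Line 4: ['an', 'green'] (min_width=8, slack=6)
Line 5: ['forest', 'red'] (min_width=10, slack=4)
Line 6: ['bean', 'they'] (min_width=9, slack=5)
Line 7: ['lightbulb', 'were'] (min_width=14, slack=0)
Line 8: ['warm'] (min_width=4, slack=10)
Total lines: 8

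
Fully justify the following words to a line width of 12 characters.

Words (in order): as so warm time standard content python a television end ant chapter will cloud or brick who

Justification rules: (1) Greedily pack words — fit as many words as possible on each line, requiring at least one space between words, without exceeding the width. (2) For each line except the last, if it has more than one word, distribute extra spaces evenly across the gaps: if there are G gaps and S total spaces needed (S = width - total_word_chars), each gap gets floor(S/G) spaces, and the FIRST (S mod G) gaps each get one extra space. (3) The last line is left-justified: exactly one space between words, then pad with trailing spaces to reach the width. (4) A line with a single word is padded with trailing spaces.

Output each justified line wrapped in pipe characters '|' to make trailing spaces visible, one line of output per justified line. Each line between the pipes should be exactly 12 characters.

Answer: |as  so  warm|
|time        |
|standard    |
|content     |
|python     a|
|television  |
|end      ant|
|chapter will|
|cloud     or|
|brick who   |

Derivation:
Line 1: ['as', 'so', 'warm'] (min_width=10, slack=2)
Line 2: ['time'] (min_width=4, slack=8)
Line 3: ['standard'] (min_width=8, slack=4)
Line 4: ['content'] (min_width=7, slack=5)
Line 5: ['python', 'a'] (min_width=8, slack=4)
Line 6: ['television'] (min_width=10, slack=2)
Line 7: ['end', 'ant'] (min_width=7, slack=5)
Line 8: ['chapter', 'will'] (min_width=12, slack=0)
Line 9: ['cloud', 'or'] (min_width=8, slack=4)
Line 10: ['brick', 'who'] (min_width=9, slack=3)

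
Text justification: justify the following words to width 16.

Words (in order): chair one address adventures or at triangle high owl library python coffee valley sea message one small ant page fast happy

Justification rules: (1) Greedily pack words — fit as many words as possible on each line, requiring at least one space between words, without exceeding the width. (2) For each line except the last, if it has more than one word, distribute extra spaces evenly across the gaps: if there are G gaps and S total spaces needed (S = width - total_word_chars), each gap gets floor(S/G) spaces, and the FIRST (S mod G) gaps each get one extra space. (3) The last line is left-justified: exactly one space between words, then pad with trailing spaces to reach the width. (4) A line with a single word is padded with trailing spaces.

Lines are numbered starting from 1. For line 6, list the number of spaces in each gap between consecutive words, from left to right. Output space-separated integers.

Line 1: ['chair', 'one'] (min_width=9, slack=7)
Line 2: ['address'] (min_width=7, slack=9)
Line 3: ['adventures', 'or', 'at'] (min_width=16, slack=0)
Line 4: ['triangle', 'high'] (min_width=13, slack=3)
Line 5: ['owl', 'library'] (min_width=11, slack=5)
Line 6: ['python', 'coffee'] (min_width=13, slack=3)
Line 7: ['valley', 'sea'] (min_width=10, slack=6)
Line 8: ['message', 'one'] (min_width=11, slack=5)
Line 9: ['small', 'ant', 'page'] (min_width=14, slack=2)
Line 10: ['fast', 'happy'] (min_width=10, slack=6)

Answer: 4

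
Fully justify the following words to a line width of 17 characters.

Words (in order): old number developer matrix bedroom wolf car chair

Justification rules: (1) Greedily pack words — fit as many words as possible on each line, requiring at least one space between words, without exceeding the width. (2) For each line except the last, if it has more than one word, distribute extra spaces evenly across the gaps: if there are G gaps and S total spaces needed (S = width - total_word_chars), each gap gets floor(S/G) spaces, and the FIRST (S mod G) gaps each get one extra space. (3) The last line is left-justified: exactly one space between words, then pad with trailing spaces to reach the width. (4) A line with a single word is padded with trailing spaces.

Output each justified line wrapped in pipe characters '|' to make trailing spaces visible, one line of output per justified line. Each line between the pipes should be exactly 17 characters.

Line 1: ['old', 'number'] (min_width=10, slack=7)
Line 2: ['developer', 'matrix'] (min_width=16, slack=1)
Line 3: ['bedroom', 'wolf', 'car'] (min_width=16, slack=1)
Line 4: ['chair'] (min_width=5, slack=12)

Answer: |old        number|
|developer  matrix|
|bedroom  wolf car|
|chair            |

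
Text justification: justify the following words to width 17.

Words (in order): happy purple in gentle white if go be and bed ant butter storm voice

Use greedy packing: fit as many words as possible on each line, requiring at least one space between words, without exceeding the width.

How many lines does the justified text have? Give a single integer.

Answer: 5

Derivation:
Line 1: ['happy', 'purple', 'in'] (min_width=15, slack=2)
Line 2: ['gentle', 'white', 'if'] (min_width=15, slack=2)
Line 3: ['go', 'be', 'and', 'bed', 'ant'] (min_width=17, slack=0)
Line 4: ['butter', 'storm'] (min_width=12, slack=5)
Line 5: ['voice'] (min_width=5, slack=12)
Total lines: 5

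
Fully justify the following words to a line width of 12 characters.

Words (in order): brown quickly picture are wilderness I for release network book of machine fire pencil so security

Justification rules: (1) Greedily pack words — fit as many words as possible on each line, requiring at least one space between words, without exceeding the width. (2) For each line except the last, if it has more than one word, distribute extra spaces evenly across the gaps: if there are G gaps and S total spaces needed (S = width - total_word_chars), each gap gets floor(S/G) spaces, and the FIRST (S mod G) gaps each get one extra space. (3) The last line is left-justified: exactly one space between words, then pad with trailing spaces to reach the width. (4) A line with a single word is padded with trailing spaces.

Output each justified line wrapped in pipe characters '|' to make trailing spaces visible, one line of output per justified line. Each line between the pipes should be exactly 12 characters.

Line 1: ['brown'] (min_width=5, slack=7)
Line 2: ['quickly'] (min_width=7, slack=5)
Line 3: ['picture', 'are'] (min_width=11, slack=1)
Line 4: ['wilderness', 'I'] (min_width=12, slack=0)
Line 5: ['for', 'release'] (min_width=11, slack=1)
Line 6: ['network', 'book'] (min_width=12, slack=0)
Line 7: ['of', 'machine'] (min_width=10, slack=2)
Line 8: ['fire', 'pencil'] (min_width=11, slack=1)
Line 9: ['so', 'security'] (min_width=11, slack=1)

Answer: |brown       |
|quickly     |
|picture  are|
|wilderness I|
|for  release|
|network book|
|of   machine|
|fire  pencil|
|so security |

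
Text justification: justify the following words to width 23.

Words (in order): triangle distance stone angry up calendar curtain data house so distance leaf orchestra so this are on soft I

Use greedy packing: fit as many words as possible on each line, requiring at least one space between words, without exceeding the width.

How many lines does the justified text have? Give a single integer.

Answer: 5

Derivation:
Line 1: ['triangle', 'distance', 'stone'] (min_width=23, slack=0)
Line 2: ['angry', 'up', 'calendar'] (min_width=17, slack=6)
Line 3: ['curtain', 'data', 'house', 'so'] (min_width=21, slack=2)
Line 4: ['distance', 'leaf', 'orchestra'] (min_width=23, slack=0)
Line 5: ['so', 'this', 'are', 'on', 'soft', 'I'] (min_width=21, slack=2)
Total lines: 5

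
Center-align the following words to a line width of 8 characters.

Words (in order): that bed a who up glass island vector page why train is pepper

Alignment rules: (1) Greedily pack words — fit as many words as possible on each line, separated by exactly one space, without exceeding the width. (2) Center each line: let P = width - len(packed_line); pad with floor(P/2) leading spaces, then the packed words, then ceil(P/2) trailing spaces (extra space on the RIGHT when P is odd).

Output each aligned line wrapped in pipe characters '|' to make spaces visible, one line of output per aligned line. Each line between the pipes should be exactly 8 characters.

Answer: |that bed|
|a who up|
| glass  |
| island |
| vector |
|page why|
|train is|
| pepper |

Derivation:
Line 1: ['that', 'bed'] (min_width=8, slack=0)
Line 2: ['a', 'who', 'up'] (min_width=8, slack=0)
Line 3: ['glass'] (min_width=5, slack=3)
Line 4: ['island'] (min_width=6, slack=2)
Line 5: ['vector'] (min_width=6, slack=2)
Line 6: ['page', 'why'] (min_width=8, slack=0)
Line 7: ['train', 'is'] (min_width=8, slack=0)
Line 8: ['pepper'] (min_width=6, slack=2)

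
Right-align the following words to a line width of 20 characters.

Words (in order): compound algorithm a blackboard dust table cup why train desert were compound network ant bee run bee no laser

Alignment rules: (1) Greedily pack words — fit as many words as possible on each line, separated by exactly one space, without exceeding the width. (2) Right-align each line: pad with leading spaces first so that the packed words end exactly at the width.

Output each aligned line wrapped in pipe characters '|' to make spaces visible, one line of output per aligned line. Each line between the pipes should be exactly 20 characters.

Answer: |compound algorithm a|
|     blackboard dust|
| table cup why train|
|desert were compound|
| network ant bee run|
|        bee no laser|

Derivation:
Line 1: ['compound', 'algorithm', 'a'] (min_width=20, slack=0)
Line 2: ['blackboard', 'dust'] (min_width=15, slack=5)
Line 3: ['table', 'cup', 'why', 'train'] (min_width=19, slack=1)
Line 4: ['desert', 'were', 'compound'] (min_width=20, slack=0)
Line 5: ['network', 'ant', 'bee', 'run'] (min_width=19, slack=1)
Line 6: ['bee', 'no', 'laser'] (min_width=12, slack=8)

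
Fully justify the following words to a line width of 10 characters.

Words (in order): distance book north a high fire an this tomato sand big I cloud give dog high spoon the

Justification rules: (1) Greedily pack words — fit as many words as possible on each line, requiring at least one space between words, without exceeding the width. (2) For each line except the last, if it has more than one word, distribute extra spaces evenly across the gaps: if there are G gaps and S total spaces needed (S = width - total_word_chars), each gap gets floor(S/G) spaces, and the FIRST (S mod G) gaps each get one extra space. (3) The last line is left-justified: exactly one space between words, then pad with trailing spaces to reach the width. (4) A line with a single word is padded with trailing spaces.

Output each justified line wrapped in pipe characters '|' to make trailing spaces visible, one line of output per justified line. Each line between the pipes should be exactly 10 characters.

Line 1: ['distance'] (min_width=8, slack=2)
Line 2: ['book', 'north'] (min_width=10, slack=0)
Line 3: ['a', 'high'] (min_width=6, slack=4)
Line 4: ['fire', 'an'] (min_width=7, slack=3)
Line 5: ['this'] (min_width=4, slack=6)
Line 6: ['tomato'] (min_width=6, slack=4)
Line 7: ['sand', 'big', 'I'] (min_width=10, slack=0)
Line 8: ['cloud', 'give'] (min_width=10, slack=0)
Line 9: ['dog', 'high'] (min_width=8, slack=2)
Line 10: ['spoon', 'the'] (min_width=9, slack=1)

Answer: |distance  |
|book north|
|a     high|
|fire    an|
|this      |
|tomato    |
|sand big I|
|cloud give|
|dog   high|
|spoon the |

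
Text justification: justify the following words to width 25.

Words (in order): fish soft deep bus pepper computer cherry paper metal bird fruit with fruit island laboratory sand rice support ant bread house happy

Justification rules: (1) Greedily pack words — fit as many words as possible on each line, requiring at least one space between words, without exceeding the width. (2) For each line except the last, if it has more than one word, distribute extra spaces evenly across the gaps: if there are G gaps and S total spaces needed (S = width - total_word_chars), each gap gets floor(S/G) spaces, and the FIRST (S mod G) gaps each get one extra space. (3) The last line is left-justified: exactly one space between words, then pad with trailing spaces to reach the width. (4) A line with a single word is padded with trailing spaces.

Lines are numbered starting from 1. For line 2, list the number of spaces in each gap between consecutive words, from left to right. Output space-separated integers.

Answer: 3 3

Derivation:
Line 1: ['fish', 'soft', 'deep', 'bus', 'pepper'] (min_width=25, slack=0)
Line 2: ['computer', 'cherry', 'paper'] (min_width=21, slack=4)
Line 3: ['metal', 'bird', 'fruit', 'with'] (min_width=21, slack=4)
Line 4: ['fruit', 'island', 'laboratory'] (min_width=23, slack=2)
Line 5: ['sand', 'rice', 'support', 'ant'] (min_width=21, slack=4)
Line 6: ['bread', 'house', 'happy'] (min_width=17, slack=8)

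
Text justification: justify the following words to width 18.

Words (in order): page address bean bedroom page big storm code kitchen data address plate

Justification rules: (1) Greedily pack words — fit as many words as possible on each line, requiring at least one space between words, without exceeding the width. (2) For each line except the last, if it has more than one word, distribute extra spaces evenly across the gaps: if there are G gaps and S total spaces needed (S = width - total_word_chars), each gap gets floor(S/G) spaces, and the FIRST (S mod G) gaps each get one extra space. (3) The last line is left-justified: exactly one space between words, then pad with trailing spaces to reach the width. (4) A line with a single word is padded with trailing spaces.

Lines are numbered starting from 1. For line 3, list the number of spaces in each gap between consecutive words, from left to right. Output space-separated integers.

Answer: 1 1

Derivation:
Line 1: ['page', 'address', 'bean'] (min_width=17, slack=1)
Line 2: ['bedroom', 'page', 'big'] (min_width=16, slack=2)
Line 3: ['storm', 'code', 'kitchen'] (min_width=18, slack=0)
Line 4: ['data', 'address', 'plate'] (min_width=18, slack=0)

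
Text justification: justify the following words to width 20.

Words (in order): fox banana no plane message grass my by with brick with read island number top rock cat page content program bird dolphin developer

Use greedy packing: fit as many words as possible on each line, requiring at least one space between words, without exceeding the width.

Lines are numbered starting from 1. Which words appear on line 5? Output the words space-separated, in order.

Line 1: ['fox', 'banana', 'no', 'plane'] (min_width=19, slack=1)
Line 2: ['message', 'grass', 'my', 'by'] (min_width=19, slack=1)
Line 3: ['with', 'brick', 'with', 'read'] (min_width=20, slack=0)
Line 4: ['island', 'number', 'top'] (min_width=17, slack=3)
Line 5: ['rock', 'cat', 'page'] (min_width=13, slack=7)
Line 6: ['content', 'program', 'bird'] (min_width=20, slack=0)
Line 7: ['dolphin', 'developer'] (min_width=17, slack=3)

Answer: rock cat page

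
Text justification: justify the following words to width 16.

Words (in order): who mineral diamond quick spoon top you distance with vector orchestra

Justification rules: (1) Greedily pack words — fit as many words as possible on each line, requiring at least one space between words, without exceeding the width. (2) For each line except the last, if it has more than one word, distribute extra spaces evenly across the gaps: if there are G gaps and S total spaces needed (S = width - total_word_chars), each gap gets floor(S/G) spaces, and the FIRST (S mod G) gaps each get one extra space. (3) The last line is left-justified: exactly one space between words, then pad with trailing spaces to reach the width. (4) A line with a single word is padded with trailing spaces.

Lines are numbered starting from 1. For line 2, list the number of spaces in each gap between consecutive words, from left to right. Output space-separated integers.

Answer: 4

Derivation:
Line 1: ['who', 'mineral'] (min_width=11, slack=5)
Line 2: ['diamond', 'quick'] (min_width=13, slack=3)
Line 3: ['spoon', 'top', 'you'] (min_width=13, slack=3)
Line 4: ['distance', 'with'] (min_width=13, slack=3)
Line 5: ['vector', 'orchestra'] (min_width=16, slack=0)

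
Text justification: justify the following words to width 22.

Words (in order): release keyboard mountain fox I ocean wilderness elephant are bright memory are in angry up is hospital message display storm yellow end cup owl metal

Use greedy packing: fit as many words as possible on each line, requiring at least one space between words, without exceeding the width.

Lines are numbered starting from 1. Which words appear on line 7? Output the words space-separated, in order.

Answer: display storm yellow

Derivation:
Line 1: ['release', 'keyboard'] (min_width=16, slack=6)
Line 2: ['mountain', 'fox', 'I', 'ocean'] (min_width=20, slack=2)
Line 3: ['wilderness', 'elephant'] (min_width=19, slack=3)
Line 4: ['are', 'bright', 'memory', 'are'] (min_width=21, slack=1)
Line 5: ['in', 'angry', 'up', 'is'] (min_width=14, slack=8)
Line 6: ['hospital', 'message'] (min_width=16, slack=6)
Line 7: ['display', 'storm', 'yellow'] (min_width=20, slack=2)
Line 8: ['end', 'cup', 'owl', 'metal'] (min_width=17, slack=5)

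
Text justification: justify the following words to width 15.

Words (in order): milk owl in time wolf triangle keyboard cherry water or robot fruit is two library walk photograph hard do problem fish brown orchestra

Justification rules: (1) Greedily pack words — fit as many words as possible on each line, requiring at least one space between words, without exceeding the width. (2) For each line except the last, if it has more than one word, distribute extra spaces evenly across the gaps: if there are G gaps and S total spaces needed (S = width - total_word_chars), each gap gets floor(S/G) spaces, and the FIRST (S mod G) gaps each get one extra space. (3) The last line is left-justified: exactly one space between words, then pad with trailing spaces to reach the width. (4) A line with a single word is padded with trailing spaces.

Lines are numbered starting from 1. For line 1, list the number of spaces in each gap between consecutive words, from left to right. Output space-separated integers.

Line 1: ['milk', 'owl', 'in'] (min_width=11, slack=4)
Line 2: ['time', 'wolf'] (min_width=9, slack=6)
Line 3: ['triangle'] (min_width=8, slack=7)
Line 4: ['keyboard', 'cherry'] (min_width=15, slack=0)
Line 5: ['water', 'or', 'robot'] (min_width=14, slack=1)
Line 6: ['fruit', 'is', 'two'] (min_width=12, slack=3)
Line 7: ['library', 'walk'] (min_width=12, slack=3)
Line 8: ['photograph', 'hard'] (min_width=15, slack=0)
Line 9: ['do', 'problem', 'fish'] (min_width=15, slack=0)
Line 10: ['brown', 'orchestra'] (min_width=15, slack=0)

Answer: 3 3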